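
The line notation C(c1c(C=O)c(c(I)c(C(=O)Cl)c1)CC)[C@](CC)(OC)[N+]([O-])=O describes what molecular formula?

C15H17ClINO5

Heavy atoms from the SMILES: 15 C, 1 Cl, 1 I, 1 N, 5 O.
Implicit hydrogens by atom environment:
  5 × C (aromatic): no H
  4 × O: no H
  3 × C: 3 H each → 9
  3 × C: 2 H each → 6
  2 × C: no H
  1 × C (aromatic): 1 H
  1 × C: 1 H
  1 × Cl: no H
  1 × I: no H
  1 × N (charge +1): no H
  1 × O (charge -1): no H
  Total hydrogens = 17.
Molecular formula: C15H17ClINO5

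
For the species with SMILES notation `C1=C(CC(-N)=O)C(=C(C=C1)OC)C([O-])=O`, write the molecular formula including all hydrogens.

C10H10NO4-

Heavy atoms from the SMILES: 10 C, 1 N, 4 O.
Implicit hydrogens by atom environment:
  3 × C (aromatic): 1 H each → 3
  3 × C (aromatic): no H
  3 × O: no H
  2 × C: no H
  1 × C: 3 H
  1 × C: 2 H
  1 × N: 2 H
  1 × O (charge -1): no H
  Total hydrogens = 10.
Net charge -1.
Molecular formula: C10H10NO4-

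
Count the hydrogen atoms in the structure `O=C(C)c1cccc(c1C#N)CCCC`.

Hydrogens are implicit in SMILES; fill each atom to its normal valence:
  3 × C: 2 H each → 6
  3 × C (aromatic): 1 H each → 3
  3 × C (aromatic): no H
  2 × C: 3 H each → 6
  2 × C: no H
  1 × N: no H
  1 × O: no H
  Total hydrogens = 15.

15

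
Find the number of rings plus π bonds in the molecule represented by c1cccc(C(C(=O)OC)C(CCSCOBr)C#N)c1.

7

Molecular formula from the SMILES: C14H16BrNO3S.
DoU = (2C + 2 + N − H − X)/2 = (2·14 + 2 + 1 − 16 − 1)/2 = 14/2 = 7.
(Structurally: 1 ring(s) + 6 π bond(s) = 7.)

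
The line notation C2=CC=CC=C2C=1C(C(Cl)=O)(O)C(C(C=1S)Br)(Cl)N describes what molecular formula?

C12H10BrCl2NO2S

Heavy atoms from the SMILES: 1 Br, 12 C, 2 Cl, 1 N, 2 O, 1 S.
Implicit hydrogens by atom environment:
  5 × C (aromatic): 1 H each → 5
  5 × C: no H
  2 × Cl: no H
  1 × Br: no H
  1 × C: 1 H
  1 × C (aromatic): no H
  1 × N: 2 H
  1 × O: 1 H
  1 × O: no H
  1 × S: 1 H
  Total hydrogens = 10.
Molecular formula: C12H10BrCl2NO2S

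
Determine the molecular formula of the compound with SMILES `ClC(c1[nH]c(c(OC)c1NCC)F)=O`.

Heavy atoms from the SMILES: 8 C, 1 Cl, 1 F, 2 N, 2 O.
Implicit hydrogens by atom environment:
  4 × C (aromatic): no H
  2 × C: 3 H each → 6
  2 × O: no H
  1 × C: 2 H
  1 × C: no H
  1 × Cl: no H
  1 × F: no H
  1 × N (aromatic): 1 H
  1 × N: 1 H
  Total hydrogens = 10.
Molecular formula: C8H10ClFN2O2

C8H10ClFN2O2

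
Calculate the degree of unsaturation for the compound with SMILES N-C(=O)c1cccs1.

4

Molecular formula from the SMILES: C5H5NOS.
DoU = (2C + 2 + N − H − X)/2 = (2·5 + 2 + 1 − 5 − 0)/2 = 8/2 = 4.
(Structurally: 1 ring(s) + 3 π bond(s) = 4.)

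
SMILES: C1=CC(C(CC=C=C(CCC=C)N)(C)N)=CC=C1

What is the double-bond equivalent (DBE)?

7

Molecular formula from the SMILES: C16H22N2.
DoU = (2C + 2 + N − H − X)/2 = (2·16 + 2 + 2 − 22 − 0)/2 = 14/2 = 7.
(Structurally: 1 ring(s) + 6 π bond(s) = 7.)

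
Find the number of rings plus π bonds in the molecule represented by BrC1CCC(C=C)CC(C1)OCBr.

2

Molecular formula from the SMILES: C10H16Br2O.
DoU = (2C + 2 + N − H − X)/2 = (2·10 + 2 + 0 − 16 − 2)/2 = 4/2 = 2.
(Structurally: 1 ring(s) + 1 π bond(s) = 2.)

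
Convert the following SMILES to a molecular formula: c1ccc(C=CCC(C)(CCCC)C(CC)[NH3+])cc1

Heavy atoms from the SMILES: 18 C, 1 N.
Implicit hydrogens by atom environment:
  5 × C: 2 H each → 10
  5 × C (aromatic): 1 H each → 5
  3 × C: 3 H each → 9
  3 × C: 1 H each → 3
  1 × C: no H
  1 × C (aromatic): no H
  1 × N (charge +1): 3 H
  Total hydrogens = 30.
Net charge +1.
Molecular formula: C18H30N+

C18H30N+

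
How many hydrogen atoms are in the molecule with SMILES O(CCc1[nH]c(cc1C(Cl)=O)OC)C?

Hydrogens are implicit in SMILES; fill each atom to its normal valence:
  3 × C (aromatic): no H
  3 × O: no H
  2 × C: 3 H each → 6
  2 × C: 2 H each → 4
  1 × C (aromatic): 1 H
  1 × C: no H
  1 × Cl: no H
  1 × N (aromatic): 1 H
  Total hydrogens = 12.

12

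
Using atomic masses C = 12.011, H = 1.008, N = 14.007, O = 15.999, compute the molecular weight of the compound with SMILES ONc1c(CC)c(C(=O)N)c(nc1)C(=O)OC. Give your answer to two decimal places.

Molecular formula: C10H13N3O4.
M = 10×12.011 + 13×1.008 + 3×14.007 + 4×15.999 = 239.23 g/mol.

239.23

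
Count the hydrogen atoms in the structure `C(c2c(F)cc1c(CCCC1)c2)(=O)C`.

Hydrogens are implicit in SMILES; fill each atom to its normal valence:
  4 × C: 2 H each → 8
  4 × C (aromatic): no H
  2 × C (aromatic): 1 H each → 2
  1 × C: 3 H
  1 × C: no H
  1 × F: no H
  1 × O: no H
  Total hydrogens = 13.

13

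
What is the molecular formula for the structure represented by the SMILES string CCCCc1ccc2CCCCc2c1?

C14H20

Heavy atoms from the SMILES: 14 C.
Implicit hydrogens by atom environment:
  7 × C: 2 H each → 14
  3 × C (aromatic): 1 H each → 3
  3 × C (aromatic): no H
  1 × C: 3 H
  Total hydrogens = 20.
Molecular formula: C14H20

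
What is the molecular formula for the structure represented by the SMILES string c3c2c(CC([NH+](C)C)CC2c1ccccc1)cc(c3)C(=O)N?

Heavy atoms from the SMILES: 19 C, 2 N, 1 O.
Implicit hydrogens by atom environment:
  8 × C (aromatic): 1 H each → 8
  4 × C (aromatic): no H
  2 × C: 3 H each → 6
  2 × C: 2 H each → 4
  2 × C: 1 H each → 2
  1 × C: no H
  1 × N: 2 H
  1 × N (charge +1): 1 H
  1 × O: no H
  Total hydrogens = 23.
Net charge +1.
Molecular formula: C19H23N2O+

C19H23N2O+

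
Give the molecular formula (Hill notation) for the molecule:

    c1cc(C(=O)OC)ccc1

C8H8O2

Heavy atoms from the SMILES: 8 C, 2 O.
Implicit hydrogens by atom environment:
  5 × C (aromatic): 1 H each → 5
  2 × O: no H
  1 × C: 3 H
  1 × C (aromatic): no H
  1 × C: no H
  Total hydrogens = 8.
Molecular formula: C8H8O2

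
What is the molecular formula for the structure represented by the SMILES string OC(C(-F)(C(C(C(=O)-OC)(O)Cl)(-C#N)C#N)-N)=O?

Heavy atoms from the SMILES: 8 C, 1 Cl, 1 F, 3 N, 5 O.
Implicit hydrogens by atom environment:
  7 × C: no H
  3 × O: no H
  2 × N: no H
  2 × O: 1 H each → 2
  1 × C: 3 H
  1 × Cl: no H
  1 × F: no H
  1 × N: 2 H
  Total hydrogens = 7.
Molecular formula: C8H7ClFN3O5

C8H7ClFN3O5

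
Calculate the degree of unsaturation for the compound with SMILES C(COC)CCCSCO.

0

Molecular formula from the SMILES: C7H16O2S.
DoU = (2C + 2 + N − H − X)/2 = (2·7 + 2 + 0 − 16 − 0)/2 = 0/2 = 0.
(Structurally: 0 ring(s) + 0 π bond(s) = 0.)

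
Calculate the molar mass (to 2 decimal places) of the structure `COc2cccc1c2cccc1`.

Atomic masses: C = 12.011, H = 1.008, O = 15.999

158.20

Molecular formula: C11H10O.
M = 11×12.011 + 10×1.008 + 1×15.999 = 158.20 g/mol.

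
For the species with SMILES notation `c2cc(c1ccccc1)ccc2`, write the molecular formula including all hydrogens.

Heavy atoms from the SMILES: 12 C.
Implicit hydrogens by atom environment:
  10 × C (aromatic): 1 H each → 10
  2 × C (aromatic): no H
  Total hydrogens = 10.
Molecular formula: C12H10

C12H10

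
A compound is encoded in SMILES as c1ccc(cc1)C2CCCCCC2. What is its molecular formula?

Heavy atoms from the SMILES: 13 C.
Implicit hydrogens by atom environment:
  6 × C: 2 H each → 12
  5 × C (aromatic): 1 H each → 5
  1 × C: 1 H
  1 × C (aromatic): no H
  Total hydrogens = 18.
Molecular formula: C13H18

C13H18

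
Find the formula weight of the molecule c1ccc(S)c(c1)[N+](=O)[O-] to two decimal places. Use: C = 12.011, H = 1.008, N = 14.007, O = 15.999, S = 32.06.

Molecular formula: C6H5NO2S.
M = 6×12.011 + 5×1.008 + 1×14.007 + 2×15.999 + 1×32.06 = 155.17 g/mol.

155.17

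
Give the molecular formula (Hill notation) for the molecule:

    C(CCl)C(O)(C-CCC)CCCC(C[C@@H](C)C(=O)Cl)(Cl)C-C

C17H31Cl3O2

Heavy atoms from the SMILES: 17 C, 3 Cl, 2 O.
Implicit hydrogens by atom environment:
  10 × C: 2 H each → 20
  3 × C: 3 H each → 9
  3 × C: no H
  3 × Cl: no H
  1 × C: 1 H
  1 × O: 1 H
  1 × O: no H
  Total hydrogens = 31.
Molecular formula: C17H31Cl3O2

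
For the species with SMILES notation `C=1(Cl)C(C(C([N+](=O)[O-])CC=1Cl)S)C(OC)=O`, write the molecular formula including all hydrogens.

C8H9Cl2NO4S

Heavy atoms from the SMILES: 8 C, 2 Cl, 1 N, 4 O, 1 S.
Implicit hydrogens by atom environment:
  3 × C: 1 H each → 3
  3 × C: no H
  3 × O: no H
  2 × Cl: no H
  1 × C: 3 H
  1 × C: 2 H
  1 × N (charge +1): no H
  1 × O (charge -1): no H
  1 × S: 1 H
  Total hydrogens = 9.
Molecular formula: C8H9Cl2NO4S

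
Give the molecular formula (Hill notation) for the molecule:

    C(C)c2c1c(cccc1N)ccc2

C12H13N

Heavy atoms from the SMILES: 12 C, 1 N.
Implicit hydrogens by atom environment:
  6 × C (aromatic): 1 H each → 6
  4 × C (aromatic): no H
  1 × C: 3 H
  1 × C: 2 H
  1 × N: 2 H
  Total hydrogens = 13.
Molecular formula: C12H13N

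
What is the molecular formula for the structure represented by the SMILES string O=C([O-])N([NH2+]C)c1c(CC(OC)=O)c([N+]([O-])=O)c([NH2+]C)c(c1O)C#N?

Heavy atoms from the SMILES: 13 C, 5 N, 7 O.
Implicit hydrogens by atom environment:
  6 × C (aromatic): no H
  4 × O: no H
  3 × C: 3 H each → 9
  3 × C: no H
  2 × N (charge +1): 2 H each → 4
  2 × N: no H
  2 × O (charge -1): no H
  1 × C: 2 H
  1 × N (charge +1): no H
  1 × O: 1 H
  Total hydrogens = 16.
Net charge +1.
Molecular formula: C13H16N5O7+

C13H16N5O7+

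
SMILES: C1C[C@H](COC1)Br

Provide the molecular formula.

C5H9BrO

Heavy atoms from the SMILES: 1 Br, 5 C, 1 O.
Implicit hydrogens by atom environment:
  4 × C: 2 H each → 8
  1 × Br: no H
  1 × C: 1 H
  1 × O: no H
  Total hydrogens = 9.
Molecular formula: C5H9BrO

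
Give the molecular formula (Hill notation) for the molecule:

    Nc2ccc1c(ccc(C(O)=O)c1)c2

C11H9NO2

Heavy atoms from the SMILES: 11 C, 1 N, 2 O.
Implicit hydrogens by atom environment:
  6 × C (aromatic): 1 H each → 6
  4 × C (aromatic): no H
  1 × C: no H
  1 × N: 2 H
  1 × O: 1 H
  1 × O: no H
  Total hydrogens = 9.
Molecular formula: C11H9NO2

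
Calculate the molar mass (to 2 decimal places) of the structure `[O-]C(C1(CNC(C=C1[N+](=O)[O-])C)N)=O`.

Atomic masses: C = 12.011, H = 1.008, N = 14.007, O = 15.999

200.17

Molecular formula: C7H10N3O4-.
M = 7×12.011 + 10×1.008 + 3×14.007 + 4×15.999 = 200.17 g/mol.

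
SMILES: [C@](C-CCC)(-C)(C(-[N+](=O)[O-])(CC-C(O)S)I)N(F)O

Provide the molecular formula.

C10H20FIN2O4S

Heavy atoms from the SMILES: 10 C, 1 F, 1 I, 2 N, 4 O, 1 S.
Implicit hydrogens by atom environment:
  5 × C: 2 H each → 10
  2 × C: 3 H each → 6
  2 × C: no H
  2 × O: 1 H each → 2
  1 × C: 1 H
  1 × F: no H
  1 × I: no H
  1 × N (charge +1): no H
  1 × N: no H
  1 × O: no H
  1 × O (charge -1): no H
  1 × S: 1 H
  Total hydrogens = 20.
Molecular formula: C10H20FIN2O4S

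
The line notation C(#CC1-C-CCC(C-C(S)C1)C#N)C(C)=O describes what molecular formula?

C13H17NOS

Heavy atoms from the SMILES: 13 C, 1 N, 1 O, 1 S.
Implicit hydrogens by atom environment:
  5 × C: 2 H each → 10
  4 × C: no H
  3 × C: 1 H each → 3
  1 × C: 3 H
  1 × N: no H
  1 × O: no H
  1 × S: 1 H
  Total hydrogens = 17.
Molecular formula: C13H17NOS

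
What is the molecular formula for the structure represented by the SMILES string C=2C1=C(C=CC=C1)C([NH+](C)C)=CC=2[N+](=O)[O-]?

Heavy atoms from the SMILES: 12 C, 2 N, 2 O.
Implicit hydrogens by atom environment:
  6 × C (aromatic): 1 H each → 6
  4 × C (aromatic): no H
  2 × C: 3 H each → 6
  1 × N (charge +1): 1 H
  1 × N (charge +1): no H
  1 × O: no H
  1 × O (charge -1): no H
  Total hydrogens = 13.
Net charge +1.
Molecular formula: C12H13N2O2+

C12H13N2O2+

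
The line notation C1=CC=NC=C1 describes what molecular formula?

C5H5N

Heavy atoms from the SMILES: 5 C, 1 N.
Implicit hydrogens by atom environment:
  5 × C (aromatic): 1 H each → 5
  1 × N (aromatic): no H
  Total hydrogens = 5.
Molecular formula: C5H5N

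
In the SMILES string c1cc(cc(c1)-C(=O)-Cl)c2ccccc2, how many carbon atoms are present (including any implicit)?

The symbol for carbon appears 13 times in the SMILES. Lowercase c denotes aromatic carbon and counts toward C.

13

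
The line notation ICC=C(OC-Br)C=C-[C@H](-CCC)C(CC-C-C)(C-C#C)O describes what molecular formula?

C18H28BrIO2

Heavy atoms from the SMILES: 1 Br, 18 C, 1 I, 2 O.
Implicit hydrogens by atom environment:
  8 × C: 2 H each → 16
  5 × C: 1 H each → 5
  3 × C: no H
  2 × C: 3 H each → 6
  1 × Br: no H
  1 × I: no H
  1 × O: 1 H
  1 × O: no H
  Total hydrogens = 28.
Molecular formula: C18H28BrIO2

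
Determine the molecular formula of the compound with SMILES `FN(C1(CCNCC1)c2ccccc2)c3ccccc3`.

C17H19FN2

Heavy atoms from the SMILES: 17 C, 1 F, 2 N.
Implicit hydrogens by atom environment:
  10 × C (aromatic): 1 H each → 10
  4 × C: 2 H each → 8
  2 × C (aromatic): no H
  1 × C: no H
  1 × F: no H
  1 × N: 1 H
  1 × N: no H
  Total hydrogens = 19.
Molecular formula: C17H19FN2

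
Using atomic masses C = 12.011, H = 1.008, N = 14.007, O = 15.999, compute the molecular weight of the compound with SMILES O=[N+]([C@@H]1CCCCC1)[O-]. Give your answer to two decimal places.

Molecular formula: C6H11NO2.
M = 6×12.011 + 11×1.008 + 1×14.007 + 2×15.999 = 129.16 g/mol.

129.16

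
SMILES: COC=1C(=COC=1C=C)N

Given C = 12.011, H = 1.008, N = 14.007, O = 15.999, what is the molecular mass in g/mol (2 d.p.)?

Molecular formula: C7H9NO2.
M = 7×12.011 + 9×1.008 + 1×14.007 + 2×15.999 = 139.15 g/mol.

139.15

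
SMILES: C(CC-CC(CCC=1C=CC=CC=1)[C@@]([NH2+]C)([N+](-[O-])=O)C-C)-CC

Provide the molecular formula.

Heavy atoms from the SMILES: 19 C, 2 N, 2 O.
Implicit hydrogens by atom environment:
  8 × C: 2 H each → 16
  5 × C (aromatic): 1 H each → 5
  3 × C: 3 H each → 9
  1 × C: 1 H
  1 × C: no H
  1 × C (aromatic): no H
  1 × N (charge +1): 2 H
  1 × N (charge +1): no H
  1 × O: no H
  1 × O (charge -1): no H
  Total hydrogens = 33.
Net charge +1.
Molecular formula: C19H33N2O2+

C19H33N2O2+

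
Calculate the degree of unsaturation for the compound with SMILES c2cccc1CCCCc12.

5

Molecular formula from the SMILES: C10H12.
DoU = (2C + 2 + N − H − X)/2 = (2·10 + 2 + 0 − 12 − 0)/2 = 10/2 = 5.
(Structurally: 2 ring(s) + 3 π bond(s) = 5.)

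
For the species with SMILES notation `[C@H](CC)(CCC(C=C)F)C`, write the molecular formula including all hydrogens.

C9H17F

Heavy atoms from the SMILES: 9 C, 1 F.
Implicit hydrogens by atom environment:
  4 × C: 2 H each → 8
  3 × C: 1 H each → 3
  2 × C: 3 H each → 6
  1 × F: no H
  Total hydrogens = 17.
Molecular formula: C9H17F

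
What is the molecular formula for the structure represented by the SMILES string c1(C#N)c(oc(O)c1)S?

C5H3NO2S

Heavy atoms from the SMILES: 5 C, 1 N, 2 O, 1 S.
Implicit hydrogens by atom environment:
  3 × C (aromatic): no H
  1 × C (aromatic): 1 H
  1 × C: no H
  1 × N: no H
  1 × O: 1 H
  1 × O (aromatic): no H
  1 × S: 1 H
  Total hydrogens = 3.
Molecular formula: C5H3NO2S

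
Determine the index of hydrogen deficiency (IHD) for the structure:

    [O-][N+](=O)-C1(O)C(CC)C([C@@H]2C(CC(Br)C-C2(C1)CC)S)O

Molecular formula from the SMILES: C14H24BrNO4S.
DoU = (2C + 2 + N − H − X)/2 = (2·14 + 2 + 1 − 24 − 1)/2 = 6/2 = 3.
(Structurally: 2 ring(s) + 1 π bond(s) = 3.)

3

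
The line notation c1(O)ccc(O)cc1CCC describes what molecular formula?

Heavy atoms from the SMILES: 9 C, 2 O.
Implicit hydrogens by atom environment:
  3 × C (aromatic): 1 H each → 3
  3 × C (aromatic): no H
  2 × C: 2 H each → 4
  2 × O: 1 H each → 2
  1 × C: 3 H
  Total hydrogens = 12.
Molecular formula: C9H12O2

C9H12O2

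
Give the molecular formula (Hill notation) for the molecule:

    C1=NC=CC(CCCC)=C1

Heavy atoms from the SMILES: 9 C, 1 N.
Implicit hydrogens by atom environment:
  4 × C (aromatic): 1 H each → 4
  3 × C: 2 H each → 6
  1 × C: 3 H
  1 × C (aromatic): no H
  1 × N (aromatic): no H
  Total hydrogens = 13.
Molecular formula: C9H13N

C9H13N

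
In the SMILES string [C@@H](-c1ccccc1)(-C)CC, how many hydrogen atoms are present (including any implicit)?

14

Hydrogens are implicit in SMILES; fill each atom to its normal valence:
  5 × C (aromatic): 1 H each → 5
  2 × C: 3 H each → 6
  1 × C: 2 H
  1 × C: 1 H
  1 × C (aromatic): no H
  Total hydrogens = 14.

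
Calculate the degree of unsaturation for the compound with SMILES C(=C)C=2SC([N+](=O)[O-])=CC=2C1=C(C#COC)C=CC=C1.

11

Molecular formula from the SMILES: C15H11NO3S.
DoU = (2C + 2 + N − H − X)/2 = (2·15 + 2 + 1 − 11 − 0)/2 = 22/2 = 11.
(Structurally: 2 ring(s) + 9 π bond(s) = 11.)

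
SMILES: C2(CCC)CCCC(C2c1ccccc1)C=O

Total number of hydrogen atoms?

22

Hydrogens are implicit in SMILES; fill each atom to its normal valence:
  5 × C: 2 H each → 10
  5 × C (aromatic): 1 H each → 5
  4 × C: 1 H each → 4
  1 × C: 3 H
  1 × C (aromatic): no H
  1 × O: no H
  Total hydrogens = 22.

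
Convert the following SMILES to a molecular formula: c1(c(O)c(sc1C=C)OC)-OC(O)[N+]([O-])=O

C8H9NO6S

Heavy atoms from the SMILES: 8 C, 1 N, 6 O, 1 S.
Implicit hydrogens by atom environment:
  4 × C (aromatic): no H
  3 × O: no H
  2 × C: 1 H each → 2
  2 × O: 1 H each → 2
  1 × C: 3 H
  1 × C: 2 H
  1 × N (charge +1): no H
  1 × O (charge -1): no H
  1 × S (aromatic): no H
  Total hydrogens = 9.
Molecular formula: C8H9NO6S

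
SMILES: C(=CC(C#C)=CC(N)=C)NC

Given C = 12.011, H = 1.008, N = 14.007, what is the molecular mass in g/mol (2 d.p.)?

Molecular formula: C9H12N2.
M = 9×12.011 + 12×1.008 + 2×14.007 = 148.21 g/mol.

148.21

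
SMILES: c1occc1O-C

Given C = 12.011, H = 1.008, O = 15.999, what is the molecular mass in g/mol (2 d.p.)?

Molecular formula: C5H6O2.
M = 5×12.011 + 6×1.008 + 2×15.999 = 98.10 g/mol.

98.10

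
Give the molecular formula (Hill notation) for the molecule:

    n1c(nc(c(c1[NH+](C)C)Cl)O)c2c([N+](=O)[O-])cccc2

C12H12ClN4O3+

Heavy atoms from the SMILES: 12 C, 1 Cl, 4 N, 3 O.
Implicit hydrogens by atom environment:
  6 × C (aromatic): no H
  4 × C (aromatic): 1 H each → 4
  2 × C: 3 H each → 6
  2 × N (aromatic): no H
  1 × Cl: no H
  1 × N (charge +1): 1 H
  1 × N (charge +1): no H
  1 × O: 1 H
  1 × O: no H
  1 × O (charge -1): no H
  Total hydrogens = 12.
Net charge +1.
Molecular formula: C12H12ClN4O3+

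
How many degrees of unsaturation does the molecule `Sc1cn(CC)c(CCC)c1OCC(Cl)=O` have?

4

Molecular formula from the SMILES: C11H16ClNO2S.
DoU = (2C + 2 + N − H − X)/2 = (2·11 + 2 + 1 − 16 − 1)/2 = 8/2 = 4.
(Structurally: 1 ring(s) + 3 π bond(s) = 4.)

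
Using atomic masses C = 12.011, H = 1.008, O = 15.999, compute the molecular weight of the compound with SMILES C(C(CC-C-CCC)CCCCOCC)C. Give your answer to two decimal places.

Molecular formula: C15H32O.
M = 15×12.011 + 32×1.008 + 1×15.999 = 228.42 g/mol.

228.42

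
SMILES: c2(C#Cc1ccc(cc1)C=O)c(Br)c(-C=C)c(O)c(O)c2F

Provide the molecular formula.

Heavy atoms from the SMILES: 1 Br, 17 C, 1 F, 3 O.
Implicit hydrogens by atom environment:
  8 × C (aromatic): no H
  4 × C (aromatic): 1 H each → 4
  2 × C: 1 H each → 2
  2 × C: no H
  2 × O: 1 H each → 2
  1 × Br: no H
  1 × C: 2 H
  1 × F: no H
  1 × O: no H
  Total hydrogens = 10.
Molecular formula: C17H10BrFO3

C17H10BrFO3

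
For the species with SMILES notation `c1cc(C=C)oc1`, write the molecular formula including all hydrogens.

Heavy atoms from the SMILES: 6 C, 1 O.
Implicit hydrogens by atom environment:
  3 × C (aromatic): 1 H each → 3
  1 × C: 2 H
  1 × C: 1 H
  1 × C (aromatic): no H
  1 × O (aromatic): no H
  Total hydrogens = 6.
Molecular formula: C6H6O

C6H6O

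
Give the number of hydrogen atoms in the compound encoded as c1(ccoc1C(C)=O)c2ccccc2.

Hydrogens are implicit in SMILES; fill each atom to its normal valence:
  7 × C (aromatic): 1 H each → 7
  3 × C (aromatic): no H
  1 × C: 3 H
  1 × C: no H
  1 × O (aromatic): no H
  1 × O: no H
  Total hydrogens = 10.

10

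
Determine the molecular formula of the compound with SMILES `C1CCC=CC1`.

C6H10

Heavy atoms from the SMILES: 6 C.
Implicit hydrogens by atom environment:
  4 × C: 2 H each → 8
  2 × C: 1 H each → 2
  Total hydrogens = 10.
Molecular formula: C6H10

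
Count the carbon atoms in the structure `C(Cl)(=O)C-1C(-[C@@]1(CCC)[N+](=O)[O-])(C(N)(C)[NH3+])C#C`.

The symbol for carbon appears 11 times in the SMILES. (Cl is a single chlorine, not C + l.)

11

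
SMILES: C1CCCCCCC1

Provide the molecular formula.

C8H16

Heavy atoms from the SMILES: 8 C.
Implicit hydrogens by atom environment:
  8 × C: 2 H each → 16
  Total hydrogens = 16.
Molecular formula: C8H16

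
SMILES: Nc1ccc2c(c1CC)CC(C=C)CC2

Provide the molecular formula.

Heavy atoms from the SMILES: 14 C, 1 N.
Implicit hydrogens by atom environment:
  5 × C: 2 H each → 10
  4 × C (aromatic): no H
  2 × C (aromatic): 1 H each → 2
  2 × C: 1 H each → 2
  1 × C: 3 H
  1 × N: 2 H
  Total hydrogens = 19.
Molecular formula: C14H19N

C14H19N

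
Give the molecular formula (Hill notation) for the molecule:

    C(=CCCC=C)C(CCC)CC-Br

C12H21Br

Heavy atoms from the SMILES: 1 Br, 12 C.
Implicit hydrogens by atom environment:
  7 × C: 2 H each → 14
  4 × C: 1 H each → 4
  1 × Br: no H
  1 × C: 3 H
  Total hydrogens = 21.
Molecular formula: C12H21Br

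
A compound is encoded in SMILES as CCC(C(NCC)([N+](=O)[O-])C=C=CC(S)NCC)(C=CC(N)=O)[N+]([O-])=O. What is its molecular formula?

Heavy atoms from the SMILES: 15 C, 5 N, 5 O, 1 S.
Implicit hydrogens by atom environment:
  5 × C: 1 H each → 5
  4 × C: no H
  3 × C: 3 H each → 9
  3 × C: 2 H each → 6
  3 × O: no H
  2 × N: 1 H each → 2
  2 × N (charge +1): no H
  2 × O (charge -1): no H
  1 × N: 2 H
  1 × S: 1 H
  Total hydrogens = 25.
Molecular formula: C15H25N5O5S

C15H25N5O5S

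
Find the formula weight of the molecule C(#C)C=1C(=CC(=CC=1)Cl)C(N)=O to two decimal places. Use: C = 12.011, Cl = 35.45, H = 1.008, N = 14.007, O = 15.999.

Molecular formula: C9H6ClNO.
M = 9×12.011 + 1×35.45 + 6×1.008 + 1×14.007 + 1×15.999 = 179.60 g/mol.

179.60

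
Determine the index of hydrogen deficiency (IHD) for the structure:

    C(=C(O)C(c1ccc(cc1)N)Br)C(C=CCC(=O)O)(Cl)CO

7

Molecular formula from the SMILES: C15H17BrClNO4.
DoU = (2C + 2 + N − H − X)/2 = (2·15 + 2 + 1 − 17 − 2)/2 = 14/2 = 7.
(Structurally: 1 ring(s) + 6 π bond(s) = 7.)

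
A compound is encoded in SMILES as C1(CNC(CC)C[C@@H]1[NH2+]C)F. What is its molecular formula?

C8H18FN2+

Heavy atoms from the SMILES: 8 C, 1 F, 2 N.
Implicit hydrogens by atom environment:
  3 × C: 2 H each → 6
  3 × C: 1 H each → 3
  2 × C: 3 H each → 6
  1 × F: no H
  1 × N (charge +1): 2 H
  1 × N: 1 H
  Total hydrogens = 18.
Net charge +1.
Molecular formula: C8H18FN2+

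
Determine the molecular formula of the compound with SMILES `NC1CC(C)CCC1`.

C7H15N

Heavy atoms from the SMILES: 7 C, 1 N.
Implicit hydrogens by atom environment:
  4 × C: 2 H each → 8
  2 × C: 1 H each → 2
  1 × C: 3 H
  1 × N: 2 H
  Total hydrogens = 15.
Molecular formula: C7H15N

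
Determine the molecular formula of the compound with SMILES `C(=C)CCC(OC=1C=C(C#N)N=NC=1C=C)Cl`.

Heavy atoms from the SMILES: 12 C, 1 Cl, 3 N, 1 O.
Implicit hydrogens by atom environment:
  4 × C: 2 H each → 8
  3 × C: 1 H each → 3
  3 × C (aromatic): no H
  2 × N (aromatic): no H
  1 × C (aromatic): 1 H
  1 × C: no H
  1 × Cl: no H
  1 × N: no H
  1 × O: no H
  Total hydrogens = 12.
Molecular formula: C12H12ClN3O

C12H12ClN3O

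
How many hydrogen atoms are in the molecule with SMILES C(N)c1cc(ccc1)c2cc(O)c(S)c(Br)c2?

Hydrogens are implicit in SMILES; fill each atom to its normal valence:
  6 × C (aromatic): 1 H each → 6
  6 × C (aromatic): no H
  1 × Br: no H
  1 × C: 2 H
  1 × N: 2 H
  1 × O: 1 H
  1 × S: 1 H
  Total hydrogens = 12.

12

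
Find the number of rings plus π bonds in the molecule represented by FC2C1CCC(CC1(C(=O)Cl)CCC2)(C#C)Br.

Molecular formula from the SMILES: C13H15BrClFO.
DoU = (2C + 2 + N − H − X)/2 = (2·13 + 2 + 0 − 15 − 3)/2 = 10/2 = 5.
(Structurally: 2 ring(s) + 3 π bond(s) = 5.)

5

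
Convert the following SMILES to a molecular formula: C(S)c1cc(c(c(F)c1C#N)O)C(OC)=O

Heavy atoms from the SMILES: 10 C, 1 F, 1 N, 3 O, 1 S.
Implicit hydrogens by atom environment:
  5 × C (aromatic): no H
  2 × C: no H
  2 × O: no H
  1 × C: 3 H
  1 × C: 2 H
  1 × C (aromatic): 1 H
  1 × F: no H
  1 × N: no H
  1 × O: 1 H
  1 × S: 1 H
  Total hydrogens = 8.
Molecular formula: C10H8FNO3S

C10H8FNO3S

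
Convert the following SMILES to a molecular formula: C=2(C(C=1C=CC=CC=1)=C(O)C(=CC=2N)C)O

C13H13NO2

Heavy atoms from the SMILES: 13 C, 1 N, 2 O.
Implicit hydrogens by atom environment:
  6 × C (aromatic): 1 H each → 6
  6 × C (aromatic): no H
  2 × O: 1 H each → 2
  1 × C: 3 H
  1 × N: 2 H
  Total hydrogens = 13.
Molecular formula: C13H13NO2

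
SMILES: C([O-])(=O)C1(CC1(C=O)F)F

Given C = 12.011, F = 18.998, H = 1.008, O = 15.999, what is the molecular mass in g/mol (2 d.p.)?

149.07

Molecular formula: C5H3F2O3-.
M = 5×12.011 + 2×18.998 + 3×1.008 + 3×15.999 = 149.07 g/mol.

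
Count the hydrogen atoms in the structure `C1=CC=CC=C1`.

6

Hydrogens are implicit in SMILES; fill each atom to its normal valence:
  6 × C (aromatic): 1 H each → 6
  Total hydrogens = 6.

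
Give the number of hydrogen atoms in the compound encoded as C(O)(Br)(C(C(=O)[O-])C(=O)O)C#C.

Hydrogens are implicit in SMILES; fill each atom to its normal valence:
  4 × C: no H
  2 × C: 1 H each → 2
  2 × O: 1 H each → 2
  2 × O: no H
  1 × Br: no H
  1 × O (charge -1): no H
  Total hydrogens = 4.

4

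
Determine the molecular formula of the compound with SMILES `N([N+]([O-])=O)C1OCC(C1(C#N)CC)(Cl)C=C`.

Heavy atoms from the SMILES: 9 C, 1 Cl, 3 N, 3 O.
Implicit hydrogens by atom environment:
  3 × C: 2 H each → 6
  3 × C: no H
  2 × C: 1 H each → 2
  2 × O: no H
  1 × C: 3 H
  1 × Cl: no H
  1 × N: 1 H
  1 × N: no H
  1 × N (charge +1): no H
  1 × O (charge -1): no H
  Total hydrogens = 12.
Molecular formula: C9H12ClN3O3

C9H12ClN3O3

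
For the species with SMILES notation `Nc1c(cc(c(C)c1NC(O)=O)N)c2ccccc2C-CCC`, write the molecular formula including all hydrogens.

C18H23N3O2

Heavy atoms from the SMILES: 18 C, 3 N, 2 O.
Implicit hydrogens by atom environment:
  7 × C (aromatic): no H
  5 × C (aromatic): 1 H each → 5
  3 × C: 2 H each → 6
  2 × C: 3 H each → 6
  2 × N: 2 H each → 4
  1 × C: no H
  1 × N: 1 H
  1 × O: 1 H
  1 × O: no H
  Total hydrogens = 23.
Molecular formula: C18H23N3O2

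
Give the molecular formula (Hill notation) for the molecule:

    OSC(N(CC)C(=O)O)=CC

Heavy atoms from the SMILES: 6 C, 1 N, 3 O, 1 S.
Implicit hydrogens by atom environment:
  2 × C: 3 H each → 6
  2 × C: no H
  2 × O: 1 H each → 2
  1 × C: 2 H
  1 × C: 1 H
  1 × N: no H
  1 × O: no H
  1 × S: no H
  Total hydrogens = 11.
Molecular formula: C6H11NO3S

C6H11NO3S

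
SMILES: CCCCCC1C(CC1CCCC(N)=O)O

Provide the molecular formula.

Heavy atoms from the SMILES: 13 C, 1 N, 2 O.
Implicit hydrogens by atom environment:
  8 × C: 2 H each → 16
  3 × C: 1 H each → 3
  1 × C: 3 H
  1 × C: no H
  1 × N: 2 H
  1 × O: 1 H
  1 × O: no H
  Total hydrogens = 25.
Molecular formula: C13H25NO2

C13H25NO2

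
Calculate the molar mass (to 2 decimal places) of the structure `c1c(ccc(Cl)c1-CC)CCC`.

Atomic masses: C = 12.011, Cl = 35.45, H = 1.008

182.69

Molecular formula: C11H15Cl.
M = 11×12.011 + 1×35.45 + 15×1.008 = 182.69 g/mol.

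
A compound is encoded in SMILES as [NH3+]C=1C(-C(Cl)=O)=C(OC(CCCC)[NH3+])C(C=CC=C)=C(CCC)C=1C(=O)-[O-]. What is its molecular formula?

Heavy atoms from the SMILES: 20 C, 1 Cl, 2 N, 4 O.
Implicit hydrogens by atom environment:
  6 × C: 2 H each → 12
  6 × C (aromatic): no H
  4 × C: 1 H each → 4
  3 × O: no H
  2 × C: 3 H each → 6
  2 × C: no H
  2 × N (charge +1): 3 H each → 6
  1 × Cl: no H
  1 × O (charge -1): no H
  Total hydrogens = 28.
Net charge +1.
Molecular formula: C20H28ClN2O4+

C20H28ClN2O4+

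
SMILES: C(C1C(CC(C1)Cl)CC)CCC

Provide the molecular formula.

Heavy atoms from the SMILES: 11 C, 1 Cl.
Implicit hydrogens by atom environment:
  6 × C: 2 H each → 12
  3 × C: 1 H each → 3
  2 × C: 3 H each → 6
  1 × Cl: no H
  Total hydrogens = 21.
Molecular formula: C11H21Cl

C11H21Cl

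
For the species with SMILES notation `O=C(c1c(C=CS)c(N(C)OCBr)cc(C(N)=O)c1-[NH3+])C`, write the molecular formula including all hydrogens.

C13H17BrN3O3S+

Heavy atoms from the SMILES: 1 Br, 13 C, 3 N, 3 O, 1 S.
Implicit hydrogens by atom environment:
  5 × C (aromatic): no H
  3 × O: no H
  2 × C: 3 H each → 6
  2 × C: 1 H each → 2
  2 × C: no H
  1 × Br: no H
  1 × C: 2 H
  1 × C (aromatic): 1 H
  1 × N (charge +1): 3 H
  1 × N: 2 H
  1 × N: no H
  1 × S: 1 H
  Total hydrogens = 17.
Net charge +1.
Molecular formula: C13H17BrN3O3S+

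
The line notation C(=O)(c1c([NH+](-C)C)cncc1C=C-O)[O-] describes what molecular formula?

Heavy atoms from the SMILES: 10 C, 2 N, 3 O.
Implicit hydrogens by atom environment:
  3 × C (aromatic): no H
  2 × C: 3 H each → 6
  2 × C (aromatic): 1 H each → 2
  2 × C: 1 H each → 2
  1 × C: no H
  1 × N (charge +1): 1 H
  1 × N (aromatic): no H
  1 × O: 1 H
  1 × O: no H
  1 × O (charge -1): no H
  Total hydrogens = 12.
Molecular formula: C10H12N2O3

C10H12N2O3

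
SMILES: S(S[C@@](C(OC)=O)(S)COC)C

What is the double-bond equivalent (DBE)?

Molecular formula from the SMILES: C6H12O3S3.
DoU = (2C + 2 + N − H − X)/2 = (2·6 + 2 + 0 − 12 − 0)/2 = 2/2 = 1.
(Structurally: 0 ring(s) + 1 π bond(s) = 1.)

1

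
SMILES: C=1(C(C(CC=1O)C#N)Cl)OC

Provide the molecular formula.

C7H8ClNO2

Heavy atoms from the SMILES: 7 C, 1 Cl, 1 N, 2 O.
Implicit hydrogens by atom environment:
  3 × C: no H
  2 × C: 1 H each → 2
  1 × C: 3 H
  1 × C: 2 H
  1 × Cl: no H
  1 × N: no H
  1 × O: 1 H
  1 × O: no H
  Total hydrogens = 8.
Molecular formula: C7H8ClNO2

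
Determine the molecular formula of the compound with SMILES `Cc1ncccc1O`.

Heavy atoms from the SMILES: 6 C, 1 N, 1 O.
Implicit hydrogens by atom environment:
  3 × C (aromatic): 1 H each → 3
  2 × C (aromatic): no H
  1 × C: 3 H
  1 × N (aromatic): no H
  1 × O: 1 H
  Total hydrogens = 7.
Molecular formula: C6H7NO

C6H7NO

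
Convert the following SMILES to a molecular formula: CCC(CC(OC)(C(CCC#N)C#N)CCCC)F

Heavy atoms from the SMILES: 15 C, 1 F, 2 N, 1 O.
Implicit hydrogens by atom environment:
  7 × C: 2 H each → 14
  3 × C: 3 H each → 9
  3 × C: no H
  2 × C: 1 H each → 2
  2 × N: no H
  1 × F: no H
  1 × O: no H
  Total hydrogens = 25.
Molecular formula: C15H25FN2O

C15H25FN2O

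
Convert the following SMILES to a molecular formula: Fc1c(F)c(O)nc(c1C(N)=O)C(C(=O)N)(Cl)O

C8H6ClF2N3O4

Heavy atoms from the SMILES: 8 C, 1 Cl, 2 F, 3 N, 4 O.
Implicit hydrogens by atom environment:
  5 × C (aromatic): no H
  3 × C: no H
  2 × F: no H
  2 × N: 2 H each → 4
  2 × O: 1 H each → 2
  2 × O: no H
  1 × Cl: no H
  1 × N (aromatic): no H
  Total hydrogens = 6.
Molecular formula: C8H6ClF2N3O4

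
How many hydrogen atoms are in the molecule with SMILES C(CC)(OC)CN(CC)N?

Hydrogens are implicit in SMILES; fill each atom to its normal valence:
  3 × C: 3 H each → 9
  3 × C: 2 H each → 6
  1 × C: 1 H
  1 × N: 2 H
  1 × N: no H
  1 × O: no H
  Total hydrogens = 18.

18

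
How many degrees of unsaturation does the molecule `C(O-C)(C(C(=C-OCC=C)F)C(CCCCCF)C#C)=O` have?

Molecular formula from the SMILES: C16H22F2O3.
DoU = (2C + 2 + N − H − X)/2 = (2·16 + 2 + 0 − 22 − 2)/2 = 10/2 = 5.
(Structurally: 0 ring(s) + 5 π bond(s) = 5.)

5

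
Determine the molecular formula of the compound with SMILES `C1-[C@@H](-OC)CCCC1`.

Heavy atoms from the SMILES: 7 C, 1 O.
Implicit hydrogens by atom environment:
  5 × C: 2 H each → 10
  1 × C: 3 H
  1 × C: 1 H
  1 × O: no H
  Total hydrogens = 14.
Molecular formula: C7H14O

C7H14O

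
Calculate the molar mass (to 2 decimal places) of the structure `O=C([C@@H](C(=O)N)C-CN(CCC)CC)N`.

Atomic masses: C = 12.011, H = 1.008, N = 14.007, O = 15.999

Molecular formula: C10H21N3O2.
M = 10×12.011 + 21×1.008 + 3×14.007 + 2×15.999 = 215.30 g/mol.

215.30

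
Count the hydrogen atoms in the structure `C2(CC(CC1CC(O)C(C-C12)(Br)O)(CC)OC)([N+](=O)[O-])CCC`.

28

Hydrogens are implicit in SMILES; fill each atom to its normal valence:
  7 × C: 2 H each → 14
  3 × C: 3 H each → 9
  3 × C: 1 H each → 3
  3 × C: no H
  2 × O: 1 H each → 2
  2 × O: no H
  1 × Br: no H
  1 × N (charge +1): no H
  1 × O (charge -1): no H
  Total hydrogens = 28.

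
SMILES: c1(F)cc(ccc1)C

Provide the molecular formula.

Heavy atoms from the SMILES: 7 C, 1 F.
Implicit hydrogens by atom environment:
  4 × C (aromatic): 1 H each → 4
  2 × C (aromatic): no H
  1 × C: 3 H
  1 × F: no H
  Total hydrogens = 7.
Molecular formula: C7H7F

C7H7F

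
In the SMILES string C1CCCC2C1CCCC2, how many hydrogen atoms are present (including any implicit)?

18

Hydrogens are implicit in SMILES; fill each atom to its normal valence:
  8 × C: 2 H each → 16
  2 × C: 1 H each → 2
  Total hydrogens = 18.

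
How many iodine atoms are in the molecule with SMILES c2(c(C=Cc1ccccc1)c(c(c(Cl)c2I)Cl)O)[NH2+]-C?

1

The symbol for iodine appears 1 time in the SMILES.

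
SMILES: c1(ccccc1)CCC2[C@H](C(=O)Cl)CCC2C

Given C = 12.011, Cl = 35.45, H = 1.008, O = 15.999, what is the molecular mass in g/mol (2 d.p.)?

250.77

Molecular formula: C15H19ClO.
M = 15×12.011 + 1×35.45 + 19×1.008 + 1×15.999 = 250.77 g/mol.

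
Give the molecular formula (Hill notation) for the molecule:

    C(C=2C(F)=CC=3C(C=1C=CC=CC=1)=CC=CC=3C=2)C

C18H15F

Heavy atoms from the SMILES: 18 C, 1 F.
Implicit hydrogens by atom environment:
  10 × C (aromatic): 1 H each → 10
  6 × C (aromatic): no H
  1 × C: 3 H
  1 × C: 2 H
  1 × F: no H
  Total hydrogens = 15.
Molecular formula: C18H15F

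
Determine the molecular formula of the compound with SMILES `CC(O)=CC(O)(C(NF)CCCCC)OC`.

C11H22FNO3

Heavy atoms from the SMILES: 11 C, 1 F, 1 N, 3 O.
Implicit hydrogens by atom environment:
  4 × C: 2 H each → 8
  3 × C: 3 H each → 9
  2 × C: 1 H each → 2
  2 × C: no H
  2 × O: 1 H each → 2
  1 × F: no H
  1 × N: 1 H
  1 × O: no H
  Total hydrogens = 22.
Molecular formula: C11H22FNO3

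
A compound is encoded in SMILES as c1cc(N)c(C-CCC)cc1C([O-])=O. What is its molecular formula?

C11H14NO2-

Heavy atoms from the SMILES: 11 C, 1 N, 2 O.
Implicit hydrogens by atom environment:
  3 × C: 2 H each → 6
  3 × C (aromatic): 1 H each → 3
  3 × C (aromatic): no H
  1 × C: 3 H
  1 × C: no H
  1 × N: 2 H
  1 × O: no H
  1 × O (charge -1): no H
  Total hydrogens = 14.
Net charge -1.
Molecular formula: C11H14NO2-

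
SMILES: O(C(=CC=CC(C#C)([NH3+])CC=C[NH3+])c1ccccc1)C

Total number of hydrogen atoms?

22

Hydrogens are implicit in SMILES; fill each atom to its normal valence:
  6 × C: 1 H each → 6
  5 × C (aromatic): 1 H each → 5
  3 × C: no H
  2 × N (charge +1): 3 H each → 6
  1 × C: 3 H
  1 × C: 2 H
  1 × C (aromatic): no H
  1 × O: no H
  Total hydrogens = 22.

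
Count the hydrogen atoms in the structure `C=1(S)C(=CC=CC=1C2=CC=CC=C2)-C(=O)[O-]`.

Hydrogens are implicit in SMILES; fill each atom to its normal valence:
  8 × C (aromatic): 1 H each → 8
  4 × C (aromatic): no H
  1 × C: no H
  1 × O: no H
  1 × O (charge -1): no H
  1 × S: 1 H
  Total hydrogens = 9.

9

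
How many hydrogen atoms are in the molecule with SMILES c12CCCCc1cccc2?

Hydrogens are implicit in SMILES; fill each atom to its normal valence:
  4 × C: 2 H each → 8
  4 × C (aromatic): 1 H each → 4
  2 × C (aromatic): no H
  Total hydrogens = 12.

12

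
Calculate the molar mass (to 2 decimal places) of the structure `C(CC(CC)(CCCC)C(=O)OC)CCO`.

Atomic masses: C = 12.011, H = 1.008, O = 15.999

230.35

Molecular formula: C13H26O3.
M = 13×12.011 + 26×1.008 + 3×15.999 = 230.35 g/mol.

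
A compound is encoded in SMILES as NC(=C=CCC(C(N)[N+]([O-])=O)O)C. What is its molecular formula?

C7H13N3O3

Heavy atoms from the SMILES: 7 C, 3 N, 3 O.
Implicit hydrogens by atom environment:
  3 × C: 1 H each → 3
  2 × C: no H
  2 × N: 2 H each → 4
  1 × C: 3 H
  1 × C: 2 H
  1 × N (charge +1): no H
  1 × O: 1 H
  1 × O: no H
  1 × O (charge -1): no H
  Total hydrogens = 13.
Molecular formula: C7H13N3O3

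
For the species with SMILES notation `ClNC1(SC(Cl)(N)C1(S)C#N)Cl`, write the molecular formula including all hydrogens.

C4H4Cl3N3S2

Heavy atoms from the SMILES: 4 C, 3 Cl, 3 N, 2 S.
Implicit hydrogens by atom environment:
  4 × C: no H
  3 × Cl: no H
  1 × N: 2 H
  1 × N: 1 H
  1 × N: no H
  1 × S: 1 H
  1 × S: no H
  Total hydrogens = 4.
Molecular formula: C4H4Cl3N3S2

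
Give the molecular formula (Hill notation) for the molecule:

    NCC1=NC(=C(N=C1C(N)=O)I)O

C6H7IN4O2

Heavy atoms from the SMILES: 6 C, 1 I, 4 N, 2 O.
Implicit hydrogens by atom environment:
  4 × C (aromatic): no H
  2 × N: 2 H each → 4
  2 × N (aromatic): no H
  1 × C: 2 H
  1 × C: no H
  1 × I: no H
  1 × O: 1 H
  1 × O: no H
  Total hydrogens = 7.
Molecular formula: C6H7IN4O2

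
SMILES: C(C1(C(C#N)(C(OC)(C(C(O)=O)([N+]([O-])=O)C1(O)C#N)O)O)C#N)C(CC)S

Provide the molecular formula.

Heavy atoms from the SMILES: 14 C, 4 N, 8 O, 1 S.
Implicit hydrogens by atom environment:
  9 × C: no H
  4 × O: 1 H each → 4
  3 × N: no H
  3 × O: no H
  2 × C: 3 H each → 6
  2 × C: 2 H each → 4
  1 × C: 1 H
  1 × N (charge +1): no H
  1 × O (charge -1): no H
  1 × S: 1 H
  Total hydrogens = 16.
Molecular formula: C14H16N4O8S

C14H16N4O8S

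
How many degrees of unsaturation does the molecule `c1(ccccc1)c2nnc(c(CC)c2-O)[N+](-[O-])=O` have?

Molecular formula from the SMILES: C12H11N3O3.
DoU = (2C + 2 + N − H − X)/2 = (2·12 + 2 + 3 − 11 − 0)/2 = 18/2 = 9.
(Structurally: 2 ring(s) + 7 π bond(s) = 9.)

9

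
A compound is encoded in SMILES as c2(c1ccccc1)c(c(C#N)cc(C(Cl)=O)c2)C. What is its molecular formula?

C15H10ClNO

Heavy atoms from the SMILES: 15 C, 1 Cl, 1 N, 1 O.
Implicit hydrogens by atom environment:
  7 × C (aromatic): 1 H each → 7
  5 × C (aromatic): no H
  2 × C: no H
  1 × C: 3 H
  1 × Cl: no H
  1 × N: no H
  1 × O: no H
  Total hydrogens = 10.
Molecular formula: C15H10ClNO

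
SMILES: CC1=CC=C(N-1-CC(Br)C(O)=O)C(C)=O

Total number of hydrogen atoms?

12

Hydrogens are implicit in SMILES; fill each atom to its normal valence:
  2 × C: 3 H each → 6
  2 × C (aromatic): 1 H each → 2
  2 × C (aromatic): no H
  2 × C: no H
  2 × O: no H
  1 × Br: no H
  1 × C: 2 H
  1 × C: 1 H
  1 × N (aromatic): no H
  1 × O: 1 H
  Total hydrogens = 12.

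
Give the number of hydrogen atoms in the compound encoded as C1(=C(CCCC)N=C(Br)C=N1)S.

11

Hydrogens are implicit in SMILES; fill each atom to its normal valence:
  3 × C: 2 H each → 6
  3 × C (aromatic): no H
  2 × N (aromatic): no H
  1 × Br: no H
  1 × C: 3 H
  1 × C (aromatic): 1 H
  1 × S: 1 H
  Total hydrogens = 11.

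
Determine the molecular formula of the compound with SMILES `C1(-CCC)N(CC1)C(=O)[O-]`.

Heavy atoms from the SMILES: 7 C, 1 N, 2 O.
Implicit hydrogens by atom environment:
  4 × C: 2 H each → 8
  1 × C: 3 H
  1 × C: 1 H
  1 × C: no H
  1 × N: no H
  1 × O: no H
  1 × O (charge -1): no H
  Total hydrogens = 12.
Net charge -1.
Molecular formula: C7H12NO2-

C7H12NO2-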